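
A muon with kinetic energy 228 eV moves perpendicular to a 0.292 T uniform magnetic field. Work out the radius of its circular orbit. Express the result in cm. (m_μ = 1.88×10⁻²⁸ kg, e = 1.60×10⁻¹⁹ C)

Convert the energy: K = 228 eV = 3.65×10^-17 J.
v = √(2K/m) = √(2·3.65×10^-17/1.88×10^-28) = 6.23×10^5 m/s.
r = mv/(qB) = (1.88×10^-28)(6.23×10^5) / [(1×1.60×10^-19)(0.292)] = 2.51×10^-3 m.

r ≈ 0.251 cm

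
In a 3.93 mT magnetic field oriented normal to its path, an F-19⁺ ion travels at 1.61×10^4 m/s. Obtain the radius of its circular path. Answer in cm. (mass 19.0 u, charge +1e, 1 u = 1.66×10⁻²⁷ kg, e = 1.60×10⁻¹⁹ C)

The magnetic force provides the centripetal force: qvB = mv²/r, so r = mv/(qB).
r = (3.15×10^-26 kg)(1.61×10^4 m/s) / [(1×1.60×10^-19 C)(3.93×10^-3 T)] = 0.808 m.

r ≈ 80.8 cm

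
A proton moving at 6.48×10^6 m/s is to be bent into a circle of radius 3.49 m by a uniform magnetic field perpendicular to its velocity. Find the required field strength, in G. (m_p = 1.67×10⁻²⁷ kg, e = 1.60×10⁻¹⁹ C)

qvB = mv²/r gives B = mv/(qr).
B = (1.67×10^-27)(6.48×10^6) / [(1×1.60×10^-19)(3.49)] = 0.0194 T.

B ≈ 194 G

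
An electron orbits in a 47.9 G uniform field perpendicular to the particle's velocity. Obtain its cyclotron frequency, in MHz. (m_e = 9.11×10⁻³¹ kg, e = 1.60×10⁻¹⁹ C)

f ≈ 134 MHz

f = qB/(2πm) = (1×1.60×10^-19)(4.79×10^-3) / [2π(9.11×10^-31)] = 1.34×10^8 Hz.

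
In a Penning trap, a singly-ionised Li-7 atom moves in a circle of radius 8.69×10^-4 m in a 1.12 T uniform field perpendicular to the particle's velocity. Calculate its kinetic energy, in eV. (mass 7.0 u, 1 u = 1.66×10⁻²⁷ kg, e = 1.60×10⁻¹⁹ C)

K ≈ 6.52 eV

v = qBr/m = (1×1.60×10^-19)(1.12)(8.69×10^-4) / (1.16×10^-26) = 1.34×10^4 m/s.
K = ½mv² = 0.5·(1.16×10^-26)·(1.34×10^4)² = 1.04×10^-18 J = 6.52 eV.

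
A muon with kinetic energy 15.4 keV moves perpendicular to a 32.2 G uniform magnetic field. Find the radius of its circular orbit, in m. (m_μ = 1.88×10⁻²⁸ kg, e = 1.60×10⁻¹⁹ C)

Convert the energy: K = 15.4 keV = 2.46×10^-15 J.
v = √(2K/m) = √(2·2.46×10^-15/1.88×10^-28) = 5.12×10^6 m/s.
r = mv/(qB) = (1.88×10^-28)(5.12×10^6) / [(1×1.60×10^-19)(3.22×10^-3)] = 1.87 m.

r ≈ 1.87 m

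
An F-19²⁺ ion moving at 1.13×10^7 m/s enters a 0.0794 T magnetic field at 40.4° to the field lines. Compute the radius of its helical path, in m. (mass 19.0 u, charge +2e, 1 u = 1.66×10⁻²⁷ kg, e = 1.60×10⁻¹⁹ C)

r ≈ 9.09 m

Only the perpendicular component v⊥ = v sin40.4° = 7.32×10^6 m/s is bent by the field.
r = m v⊥ /(qB) = (3.15×10^-26)(7.32×10^6) / [(2×1.60×10^-19)(0.0794)] = 9.09 m.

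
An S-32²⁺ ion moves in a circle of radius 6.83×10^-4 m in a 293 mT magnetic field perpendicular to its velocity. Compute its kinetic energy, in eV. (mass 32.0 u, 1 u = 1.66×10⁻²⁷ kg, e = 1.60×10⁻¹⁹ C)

K ≈ 0.241 eV

v = qBr/m = (2×1.60×10^-19)(0.293)(6.83×10^-4) / (5.31×10^-26) = 1210 m/s.
K = ½mv² = 0.5·(5.31×10^-26)·(1210)² = 3.86×10^-20 J = 0.241 eV.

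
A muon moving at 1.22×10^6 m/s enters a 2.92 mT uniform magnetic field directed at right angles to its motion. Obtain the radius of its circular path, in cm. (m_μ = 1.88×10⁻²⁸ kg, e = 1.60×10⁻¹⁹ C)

r ≈ 49.1 cm

The magnetic force provides the centripetal force: qvB = mv²/r, so r = mv/(qB).
r = (1.88×10^-28 kg)(1.22×10^6 m/s) / [(1×1.60×10^-19 C)(2.92×10^-3 T)] = 0.491 m.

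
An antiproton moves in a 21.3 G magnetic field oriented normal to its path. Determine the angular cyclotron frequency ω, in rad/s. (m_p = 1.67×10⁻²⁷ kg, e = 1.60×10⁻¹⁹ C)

ω = qB/m = (1×1.60×10^-19)(2.13×10^-3) / (1.67×10^-27) = 2.04×10^5 rad/s.

ω ≈ 2.04×10^5 rad/s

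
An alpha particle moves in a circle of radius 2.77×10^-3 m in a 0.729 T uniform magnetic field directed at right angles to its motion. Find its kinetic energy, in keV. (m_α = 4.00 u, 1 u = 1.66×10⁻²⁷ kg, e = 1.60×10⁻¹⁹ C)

v = qBr/m = (2×1.60×10^-19)(0.729)(2.77×10^-3) / (6.64×10^-27) = 9.73×10^4 m/s.
K = ½mv² = 0.5·(6.64×10^-27)·(9.73×10^4)² = 3.14×10^-17 J = 0.197 keV.

K ≈ 0.197 keV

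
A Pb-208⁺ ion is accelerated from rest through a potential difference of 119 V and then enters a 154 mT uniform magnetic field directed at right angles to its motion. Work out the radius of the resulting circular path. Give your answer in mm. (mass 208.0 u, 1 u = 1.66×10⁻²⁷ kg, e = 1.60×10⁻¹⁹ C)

r ≈ 147 mm

The kinetic energy gained is K = qV = (1×1.60×10^-19)(119) = 1.90×10^-17 J.
v = √(2K/m) = 1.05×10^4 m/s.
r = mv/(qB) = (3.45×10^-25)(1.05×10^4) / [(1×1.60×10^-19)(0.154)] = 0.147 m.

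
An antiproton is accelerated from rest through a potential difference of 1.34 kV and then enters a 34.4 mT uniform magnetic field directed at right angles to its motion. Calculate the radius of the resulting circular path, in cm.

r ≈ 15.4 cm

The kinetic energy gained is K = qV = (1×1.60×10^-19)(1340) = 2.14×10^-16 J.
v = √(2K/m) = 5.07×10^5 m/s.
r = mv/(qB) = (1.67×10^-27)(5.07×10^5) / [(1×1.60×10^-19)(0.0344)] = 0.154 m.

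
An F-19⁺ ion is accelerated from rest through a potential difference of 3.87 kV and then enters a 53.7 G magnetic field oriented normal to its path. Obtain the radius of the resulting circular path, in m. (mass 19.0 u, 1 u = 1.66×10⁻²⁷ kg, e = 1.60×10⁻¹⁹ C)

r ≈ 7.27 m

The kinetic energy gained is K = qV = (1×1.60×10^-19)(3870) = 6.19×10^-16 J.
v = √(2K/m) = 1.98×10^5 m/s.
r = mv/(qB) = (3.15×10^-26)(1.98×10^5) / [(1×1.60×10^-19)(5.37×10^-3)] = 7.27 m.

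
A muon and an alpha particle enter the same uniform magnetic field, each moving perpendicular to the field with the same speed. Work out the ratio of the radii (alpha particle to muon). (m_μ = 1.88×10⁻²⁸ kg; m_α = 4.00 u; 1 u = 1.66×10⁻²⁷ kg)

r = mv/(qB) ⇒ at equal v, r ∝ m/q.
r_{alpha particle}/r_{muon} = 17.7.

ratio ≈ 17.7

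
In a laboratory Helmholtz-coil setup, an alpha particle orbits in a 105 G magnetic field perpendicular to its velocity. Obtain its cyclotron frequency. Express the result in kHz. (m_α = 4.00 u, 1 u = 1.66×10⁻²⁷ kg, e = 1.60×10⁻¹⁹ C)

f = qB/(2πm) = (2×1.60×10^-19)(0.0105) / [2π(6.64×10^-27)] = 8.05×10^4 Hz.

f ≈ 80.5 kHz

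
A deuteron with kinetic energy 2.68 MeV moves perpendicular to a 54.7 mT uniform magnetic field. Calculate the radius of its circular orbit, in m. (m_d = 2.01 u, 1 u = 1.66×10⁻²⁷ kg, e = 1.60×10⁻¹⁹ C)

r ≈ 6.11 m

Convert the energy: K = 2.68 MeV = 4.29×10^-13 J.
v = √(2K/m) = √(2·4.29×10^-13/3.34×10^-27) = 1.60×10^7 m/s.
r = mv/(qB) = (3.34×10^-27)(1.60×10^7) / [(1×1.60×10^-19)(0.0547)] = 6.11 m.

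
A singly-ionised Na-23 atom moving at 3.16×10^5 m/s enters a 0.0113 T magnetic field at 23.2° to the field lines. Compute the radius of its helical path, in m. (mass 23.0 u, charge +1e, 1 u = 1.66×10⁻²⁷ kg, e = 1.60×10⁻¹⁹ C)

r ≈ 2.63 m

Only the perpendicular component v⊥ = v sin23.2° = 1.24×10^5 m/s is bent by the field.
r = m v⊥ /(qB) = (3.82×10^-26)(1.24×10^5) / [(1×1.60×10^-19)(0.0113)] = 2.63 m.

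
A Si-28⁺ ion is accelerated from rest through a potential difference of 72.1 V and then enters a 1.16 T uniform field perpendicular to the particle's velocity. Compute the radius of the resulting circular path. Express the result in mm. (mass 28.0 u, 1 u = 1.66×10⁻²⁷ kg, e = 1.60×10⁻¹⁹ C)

r ≈ 5.58 mm

The kinetic energy gained is K = qV = (1×1.60×10^-19)(72.1) = 1.15×10^-17 J.
v = √(2K/m) = 2.23×10^4 m/s.
r = mv/(qB) = (4.65×10^-26)(2.23×10^4) / [(1×1.60×10^-19)(1.16)] = 5.58×10^-3 m.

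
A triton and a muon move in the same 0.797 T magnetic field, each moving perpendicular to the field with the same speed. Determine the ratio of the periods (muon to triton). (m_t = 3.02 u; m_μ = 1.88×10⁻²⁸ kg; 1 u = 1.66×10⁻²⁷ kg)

ratio ≈ 0.0375

T = 2πm/(qB) is independent of speed, so T₂/T₁ = (m₂/q₂)/(m₁/q₁).
T_{muon}/T_{triton} = (1.88×10^-28/1e) / (5.01×10^-27/1e) = 0.0375.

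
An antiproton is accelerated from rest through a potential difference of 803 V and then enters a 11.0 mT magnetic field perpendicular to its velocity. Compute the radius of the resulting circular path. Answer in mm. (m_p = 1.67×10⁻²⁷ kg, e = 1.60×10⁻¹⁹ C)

The kinetic energy gained is K = qV = (1×1.60×10^-19)(803) = 1.28×10^-16 J.
v = √(2K/m) = 3.92×10^5 m/s.
r = mv/(qB) = (1.67×10^-27)(3.92×10^5) / [(1×1.60×10^-19)(0.0110)] = 0.372 m.

r ≈ 372 mm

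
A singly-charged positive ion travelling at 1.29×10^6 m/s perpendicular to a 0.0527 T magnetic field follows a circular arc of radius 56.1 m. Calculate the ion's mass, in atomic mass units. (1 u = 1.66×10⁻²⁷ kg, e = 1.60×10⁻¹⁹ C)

m ≈ 221 u

qvB = mv²/r ⇒ m = qBr/v.
m = (1×1.60×10^-19)(0.0527)(56.1) / (1.29×10^6) = 3.67×10^-25 kg = 221 u.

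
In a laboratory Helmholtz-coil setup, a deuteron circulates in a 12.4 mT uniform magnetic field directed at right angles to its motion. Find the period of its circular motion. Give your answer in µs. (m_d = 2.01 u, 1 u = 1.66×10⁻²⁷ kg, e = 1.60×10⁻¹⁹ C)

T ≈ 10.6 µs

The cyclotron period is independent of speed: T = 2πm/(qB).
T = 2π(3.34×10^-27) / [(1×1.60×10^-19)(0.0124)] = 1.06×10^-5 s.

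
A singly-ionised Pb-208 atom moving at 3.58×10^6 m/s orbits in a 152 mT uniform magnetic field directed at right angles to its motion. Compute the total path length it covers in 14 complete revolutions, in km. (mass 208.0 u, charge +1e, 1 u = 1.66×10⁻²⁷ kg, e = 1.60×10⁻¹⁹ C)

r = mv/(qB) = 50.8 m, so one revolution covers 2πr = 319 m.
In 14 revolutions: L = 14·2πr = 4470 m.

L ≈ 4.47 km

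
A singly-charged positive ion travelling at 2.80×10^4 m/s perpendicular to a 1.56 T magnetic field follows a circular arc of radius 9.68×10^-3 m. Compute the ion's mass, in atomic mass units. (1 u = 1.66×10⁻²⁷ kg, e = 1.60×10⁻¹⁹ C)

m ≈ 52.0 u

qvB = mv²/r ⇒ m = qBr/v.
m = (1×1.60×10^-19)(1.56)(9.68×10^-3) / (2.80×10^4) = 8.63×10^-26 kg = 52.0 u.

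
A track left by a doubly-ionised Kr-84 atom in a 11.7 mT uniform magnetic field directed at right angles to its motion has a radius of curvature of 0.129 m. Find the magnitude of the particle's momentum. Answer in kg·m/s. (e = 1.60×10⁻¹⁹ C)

Since qvB = mv²/r, the momentum p = mv = qBr.
p = (2×1.60×10^-19)(0.0117)(0.129) = 4.83×10^-22 kg·m/s.

p ≈ 4.83×10^-22 kg·m/s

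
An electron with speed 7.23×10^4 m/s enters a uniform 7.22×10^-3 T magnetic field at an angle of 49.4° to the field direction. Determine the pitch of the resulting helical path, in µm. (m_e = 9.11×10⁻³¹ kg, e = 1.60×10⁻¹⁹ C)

pitch ≈ 233 µm

The velocity component along B is v∥ = v cos49.4° = 4.71×10^4 m/s.
The cyclotron period T = 2πm/(qB) = 4.95×10^-9 s is set by m, q, B alone.
Pitch = v∥·T = (4.71×10^4)(4.95×10^-9) = 2.33×10^-4 m.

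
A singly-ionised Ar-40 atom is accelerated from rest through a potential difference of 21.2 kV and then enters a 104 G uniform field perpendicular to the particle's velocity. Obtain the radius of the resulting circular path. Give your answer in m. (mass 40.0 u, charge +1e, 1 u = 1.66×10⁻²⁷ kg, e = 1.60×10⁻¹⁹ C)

The kinetic energy gained is K = qV = (1×1.60×10^-19)(2.12×10^4) = 3.39×10^-15 J.
v = √(2K/m) = 3.20×10^5 m/s.
r = mv/(qB) = (6.64×10^-26)(3.20×10^5) / [(1×1.60×10^-19)(0.0104)] = 12.8 m.

r ≈ 12.8 m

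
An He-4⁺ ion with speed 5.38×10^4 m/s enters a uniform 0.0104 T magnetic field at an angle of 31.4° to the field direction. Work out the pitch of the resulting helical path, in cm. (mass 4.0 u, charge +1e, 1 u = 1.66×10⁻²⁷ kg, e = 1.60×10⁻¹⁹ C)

The velocity component along B is v∥ = v cos31.4° = 4.59×10^4 m/s.
The cyclotron period T = 2πm/(qB) = 2.51×10^-5 s is set by m, q, B alone.
Pitch = v∥·T = (4.59×10^4)(2.51×10^-5) = 1.15 m.

pitch ≈ 115 cm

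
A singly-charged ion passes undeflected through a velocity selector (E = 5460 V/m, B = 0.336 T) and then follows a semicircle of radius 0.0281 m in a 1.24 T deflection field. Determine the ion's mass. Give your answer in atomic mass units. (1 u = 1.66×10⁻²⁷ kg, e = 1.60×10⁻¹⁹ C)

m ≈ 207 u

v = E/B₁ = 1.62×10^4 m/s.
From r = mv/(qB₂), m = qB₂r/v = (1×1.60×10^-19)(1.24)(0.0281) / (1.62×10^4) = 3.43×10^-25 kg.
In atomic mass units: m = 3.43×10^-25 / 1.66×10^-27 = 207 u.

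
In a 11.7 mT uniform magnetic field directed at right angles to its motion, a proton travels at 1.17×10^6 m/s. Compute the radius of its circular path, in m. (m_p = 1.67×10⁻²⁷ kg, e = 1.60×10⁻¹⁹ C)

r ≈ 1.04 m

The magnetic force provides the centripetal force: qvB = mv²/r, so r = mv/(qB).
r = (1.67×10^-27 kg)(1.17×10^6 m/s) / [(1×1.60×10^-19 C)(0.0117 T)] = 1.04 m.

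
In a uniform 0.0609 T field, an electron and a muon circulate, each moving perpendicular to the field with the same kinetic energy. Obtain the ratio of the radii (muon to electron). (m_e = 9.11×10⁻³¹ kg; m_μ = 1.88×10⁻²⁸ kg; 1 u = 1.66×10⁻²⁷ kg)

r = √(2mK)/(qB) ⇒ at equal K, r ∝ √m/q.
r_{muon}/r_{electron} = 14.4.

ratio ≈ 14.4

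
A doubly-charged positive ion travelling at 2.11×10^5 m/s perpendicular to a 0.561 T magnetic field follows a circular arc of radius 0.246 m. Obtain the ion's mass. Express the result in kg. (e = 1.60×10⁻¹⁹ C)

qvB = mv²/r ⇒ m = qBr/v.
m = (2×1.60×10^-19)(0.561)(0.246) / (2.11×10^5) = 2.09×10^-25 kg.

m ≈ 2.09×10^-25 kg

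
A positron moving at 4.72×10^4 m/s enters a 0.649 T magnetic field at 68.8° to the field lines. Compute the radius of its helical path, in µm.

r ≈ 0.386 µm

Only the perpendicular component v⊥ = v sin68.8° = 4.40×10^4 m/s is bent by the field.
r = m v⊥ /(qB) = (9.11×10^-31)(4.40×10^4) / [(1×1.60×10^-19)(0.649)] = 3.86×10^-7 m.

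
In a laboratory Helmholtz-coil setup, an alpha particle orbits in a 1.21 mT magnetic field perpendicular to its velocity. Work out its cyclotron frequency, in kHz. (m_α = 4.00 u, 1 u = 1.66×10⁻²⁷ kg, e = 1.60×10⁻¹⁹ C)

f = qB/(2πm) = (2×1.60×10^-19)(1.21×10^-3) / [2π(6.64×10^-27)] = 9280 Hz.

f ≈ 9.28 kHz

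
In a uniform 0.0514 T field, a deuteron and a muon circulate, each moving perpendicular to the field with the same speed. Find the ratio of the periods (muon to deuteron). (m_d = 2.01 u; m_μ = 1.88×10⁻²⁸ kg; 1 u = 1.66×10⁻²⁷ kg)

ratio ≈ 0.0563

T = 2πm/(qB) is independent of speed, so T₂/T₁ = (m₂/q₂)/(m₁/q₁).
T_{muon}/T_{deuteron} = (1.88×10^-28/1e) / (3.34×10^-27/1e) = 0.0563.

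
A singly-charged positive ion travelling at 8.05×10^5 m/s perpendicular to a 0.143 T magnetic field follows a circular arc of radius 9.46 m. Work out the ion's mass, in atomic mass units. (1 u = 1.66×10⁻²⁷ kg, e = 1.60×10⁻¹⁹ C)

m ≈ 162 u

qvB = mv²/r ⇒ m = qBr/v.
m = (1×1.60×10^-19)(0.143)(9.46) / (8.05×10^5) = 2.69×10^-25 kg = 162 u.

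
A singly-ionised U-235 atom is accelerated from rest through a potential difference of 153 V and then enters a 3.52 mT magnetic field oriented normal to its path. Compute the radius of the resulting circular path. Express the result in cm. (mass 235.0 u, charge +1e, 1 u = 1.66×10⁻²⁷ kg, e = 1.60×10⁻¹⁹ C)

r ≈ 776 cm

The kinetic energy gained is K = qV = (1×1.60×10^-19)(153) = 2.45×10^-17 J.
v = √(2K/m) = 1.12×10^4 m/s.
r = mv/(qB) = (3.90×10^-25)(1.12×10^4) / [(1×1.60×10^-19)(3.52×10^-3)] = 7.76 m.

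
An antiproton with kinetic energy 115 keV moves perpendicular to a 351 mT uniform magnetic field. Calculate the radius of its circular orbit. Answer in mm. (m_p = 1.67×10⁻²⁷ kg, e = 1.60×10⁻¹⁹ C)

r ≈ 140 mm

Convert the energy: K = 115 keV = 1.84×10^-14 J.
v = √(2K/m) = √(2·1.84×10^-14/1.67×10^-27) = 4.69×10^6 m/s.
r = mv/(qB) = (1.67×10^-27)(4.69×10^6) / [(1×1.60×10^-19)(0.351)] = 0.140 m.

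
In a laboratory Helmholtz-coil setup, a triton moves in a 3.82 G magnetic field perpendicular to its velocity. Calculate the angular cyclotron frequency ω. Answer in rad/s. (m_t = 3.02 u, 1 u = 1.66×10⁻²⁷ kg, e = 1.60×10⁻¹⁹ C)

ω ≈ 1.22×10^4 rad/s

ω = qB/m = (1×1.60×10^-19)(3.82×10^-4) / (5.01×10^-27) = 1.22×10^4 rad/s.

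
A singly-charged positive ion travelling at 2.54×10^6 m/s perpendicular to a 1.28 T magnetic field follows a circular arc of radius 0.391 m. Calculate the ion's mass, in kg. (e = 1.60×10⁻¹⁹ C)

qvB = mv²/r ⇒ m = qBr/v.
m = (1×1.60×10^-19)(1.28)(0.391) / (2.54×10^6) = 3.15×10^-26 kg.

m ≈ 3.15×10^-26 kg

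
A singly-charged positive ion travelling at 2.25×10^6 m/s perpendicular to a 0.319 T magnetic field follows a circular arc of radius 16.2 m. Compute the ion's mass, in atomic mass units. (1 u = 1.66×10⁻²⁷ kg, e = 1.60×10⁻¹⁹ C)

qvB = mv²/r ⇒ m = qBr/v.
m = (1×1.60×10^-19)(0.319)(16.2) / (2.25×10^6) = 3.67×10^-25 kg = 221 u.

m ≈ 221 u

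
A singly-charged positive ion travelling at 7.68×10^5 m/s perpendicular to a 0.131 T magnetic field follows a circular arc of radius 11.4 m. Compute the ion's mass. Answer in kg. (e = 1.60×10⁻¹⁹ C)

m ≈ 3.11×10^-25 kg

qvB = mv²/r ⇒ m = qBr/v.
m = (1×1.60×10^-19)(0.131)(11.4) / (7.68×10^5) = 3.11×10^-25 kg.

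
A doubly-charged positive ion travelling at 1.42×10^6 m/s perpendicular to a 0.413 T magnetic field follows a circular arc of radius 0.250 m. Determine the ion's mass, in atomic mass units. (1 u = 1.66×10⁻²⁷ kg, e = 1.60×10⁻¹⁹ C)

m ≈ 14.0 u

qvB = mv²/r ⇒ m = qBr/v.
m = (2×1.60×10^-19)(0.413)(0.250) / (1.42×10^6) = 2.33×10^-26 kg = 14.0 u.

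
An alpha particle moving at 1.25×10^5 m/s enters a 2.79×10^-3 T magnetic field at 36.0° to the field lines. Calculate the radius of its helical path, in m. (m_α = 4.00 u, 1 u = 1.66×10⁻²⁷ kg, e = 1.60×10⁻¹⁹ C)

r ≈ 0.546 m

Only the perpendicular component v⊥ = v sin36.0° = 7.35×10^4 m/s is bent by the field.
r = m v⊥ /(qB) = (6.64×10^-27)(7.35×10^4) / [(2×1.60×10^-19)(2.79×10^-3)] = 0.546 m.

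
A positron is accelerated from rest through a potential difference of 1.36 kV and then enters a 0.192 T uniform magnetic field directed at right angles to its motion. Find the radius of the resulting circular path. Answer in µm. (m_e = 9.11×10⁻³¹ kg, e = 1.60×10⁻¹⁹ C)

r ≈ 648 µm

The kinetic energy gained is K = qV = (1×1.60×10^-19)(1360) = 2.18×10^-16 J.
v = √(2K/m) = 2.19×10^7 m/s.
r = mv/(qB) = (9.11×10^-31)(2.19×10^7) / [(1×1.60×10^-19)(0.192)] = 6.48×10^-4 m.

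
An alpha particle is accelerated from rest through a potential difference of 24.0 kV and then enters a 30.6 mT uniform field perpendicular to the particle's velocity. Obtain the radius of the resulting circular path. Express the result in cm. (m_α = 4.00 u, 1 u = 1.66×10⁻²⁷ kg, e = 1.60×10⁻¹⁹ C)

The kinetic energy gained is K = qV = (2×1.60×10^-19)(2.40×10^4) = 7.68×10^-15 J.
v = √(2K/m) = 1.52×10^6 m/s.
r = mv/(qB) = (6.64×10^-27)(1.52×10^6) / [(2×1.60×10^-19)(0.0306)] = 1.03 m.

r ≈ 103 cm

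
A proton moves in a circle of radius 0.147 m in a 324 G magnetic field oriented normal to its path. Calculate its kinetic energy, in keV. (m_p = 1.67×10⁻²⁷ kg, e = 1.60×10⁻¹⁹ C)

K ≈ 1.09 keV

v = qBr/m = (1×1.60×10^-19)(0.0324)(0.147) / (1.67×10^-27) = 4.56×10^5 m/s.
K = ½mv² = 0.5·(1.67×10^-27)·(4.56×10^5)² = 1.74×10^-16 J = 1.09 keV.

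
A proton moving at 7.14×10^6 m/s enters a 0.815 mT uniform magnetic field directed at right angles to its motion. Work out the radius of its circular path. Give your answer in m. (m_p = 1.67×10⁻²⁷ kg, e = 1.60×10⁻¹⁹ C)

The magnetic force provides the centripetal force: qvB = mv²/r, so r = mv/(qB).
r = (1.67×10^-27 kg)(7.14×10^6 m/s) / [(1×1.60×10^-19 C)(8.15×10^-4 T)] = 91.4 m.

r ≈ 91.4 m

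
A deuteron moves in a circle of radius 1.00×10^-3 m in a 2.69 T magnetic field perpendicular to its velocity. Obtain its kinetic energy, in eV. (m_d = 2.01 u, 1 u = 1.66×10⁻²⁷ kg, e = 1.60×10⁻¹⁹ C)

K ≈ 173 eV

v = qBr/m = (1×1.60×10^-19)(2.69)(1.00×10^-3) / (3.34×10^-27) = 1.29×10^5 m/s.
K = ½mv² = 0.5·(3.34×10^-27)·(1.29×10^5)² = 2.78×10^-17 J = 173 eV.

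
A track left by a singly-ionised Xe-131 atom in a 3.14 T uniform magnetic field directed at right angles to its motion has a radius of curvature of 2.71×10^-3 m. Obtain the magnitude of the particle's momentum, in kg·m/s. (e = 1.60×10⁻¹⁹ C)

p ≈ 1.36×10^-21 kg·m/s

Since qvB = mv²/r, the momentum p = mv = qBr.
p = (1×1.60×10^-19)(3.14)(2.71×10^-3) = 1.36×10^-21 kg·m/s.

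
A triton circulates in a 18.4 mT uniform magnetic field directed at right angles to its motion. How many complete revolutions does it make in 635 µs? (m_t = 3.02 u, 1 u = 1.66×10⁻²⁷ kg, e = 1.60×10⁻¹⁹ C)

N = 59

T = 2πm/(qB) = 2π(5.0132×10^-27) / [(1×1.60×10^-19)(0.0184)] = 1.0699×10^-5 s.
N = t/T = 6.35×10^-4 / 1.0699×10^-5 ≈ 59.35, so 59 complete revolutions.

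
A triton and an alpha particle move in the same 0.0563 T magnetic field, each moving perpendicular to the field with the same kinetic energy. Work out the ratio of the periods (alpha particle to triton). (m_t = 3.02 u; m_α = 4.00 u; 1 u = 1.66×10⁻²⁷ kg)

T = 2πm/(qB) is independent of speed, so T₂/T₁ = (m₂/q₂)/(m₁/q₁).
T_{alpha particle}/T_{triton} = (6.64×10^-27/2e) / (5.01×10^-27/1e) = 0.662.

ratio ≈ 0.662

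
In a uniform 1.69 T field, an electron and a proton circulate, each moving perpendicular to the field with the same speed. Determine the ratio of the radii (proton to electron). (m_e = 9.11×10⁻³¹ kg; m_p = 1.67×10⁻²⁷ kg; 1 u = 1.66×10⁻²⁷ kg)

r = mv/(qB) ⇒ at equal v, r ∝ m/q.
r_{proton}/r_{electron} = 1830.

ratio ≈ 1830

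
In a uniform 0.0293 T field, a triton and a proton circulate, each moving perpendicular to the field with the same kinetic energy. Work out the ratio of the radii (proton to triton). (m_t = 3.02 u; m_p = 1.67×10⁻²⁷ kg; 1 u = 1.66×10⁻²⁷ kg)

r = √(2mK)/(qB) ⇒ at equal K, r ∝ √m/q.
r_{proton}/r_{triton} = 0.577.

ratio ≈ 0.577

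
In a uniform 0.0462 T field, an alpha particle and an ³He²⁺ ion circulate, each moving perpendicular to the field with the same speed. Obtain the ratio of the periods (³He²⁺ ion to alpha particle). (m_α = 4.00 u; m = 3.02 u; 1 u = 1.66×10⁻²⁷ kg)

ratio ≈ 0.755

T = 2πm/(qB) is independent of speed, so T₂/T₁ = (m₂/q₂)/(m₁/q₁).
T_{³He²⁺ ion}/T_{alpha particle} = (5.01×10^-27/2e) / (6.64×10^-27/2e) = 0.755.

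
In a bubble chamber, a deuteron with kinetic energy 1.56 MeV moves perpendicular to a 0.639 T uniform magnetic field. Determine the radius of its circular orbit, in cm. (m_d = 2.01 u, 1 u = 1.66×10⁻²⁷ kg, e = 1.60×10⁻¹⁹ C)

Convert the energy: K = 1.56 MeV = 2.50×10^-13 J.
v = √(2K/m) = √(2·2.50×10^-13/3.34×10^-27) = 1.22×10^7 m/s.
r = mv/(qB) = (3.34×10^-27)(1.22×10^7) / [(1×1.60×10^-19)(0.639)] = 0.399 m.

r ≈ 39.9 cm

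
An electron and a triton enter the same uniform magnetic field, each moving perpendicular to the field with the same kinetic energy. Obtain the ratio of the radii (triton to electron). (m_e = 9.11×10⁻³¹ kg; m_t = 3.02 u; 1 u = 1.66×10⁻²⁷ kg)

r = √(2mK)/(qB) ⇒ at equal K, r ∝ √m/q.
r_{triton}/r_{electron} = 74.2.

ratio ≈ 74.2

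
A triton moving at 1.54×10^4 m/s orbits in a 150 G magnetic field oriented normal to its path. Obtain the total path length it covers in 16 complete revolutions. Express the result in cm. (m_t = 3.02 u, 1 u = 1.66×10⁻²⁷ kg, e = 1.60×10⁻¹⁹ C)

r = mv/(qB) = 0.0322 m, so one revolution covers 2πr = 0.202 m.
In 16 revolutions: L = 16·2πr = 3.23 m.

L ≈ 323 cm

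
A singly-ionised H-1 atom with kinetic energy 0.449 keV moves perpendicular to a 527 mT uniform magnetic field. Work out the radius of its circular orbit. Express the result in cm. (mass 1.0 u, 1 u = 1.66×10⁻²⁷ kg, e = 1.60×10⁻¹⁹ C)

r ≈ 0.579 cm

Convert the energy: K = 0.449 keV = 7.18×10^-17 J.
v = √(2K/m) = √(2·7.18×10^-17/1.66×10^-27) = 2.94×10^5 m/s.
r = mv/(qB) = (1.66×10^-27)(2.94×10^5) / [(1×1.60×10^-19)(0.527)] = 5.79×10^-3 m.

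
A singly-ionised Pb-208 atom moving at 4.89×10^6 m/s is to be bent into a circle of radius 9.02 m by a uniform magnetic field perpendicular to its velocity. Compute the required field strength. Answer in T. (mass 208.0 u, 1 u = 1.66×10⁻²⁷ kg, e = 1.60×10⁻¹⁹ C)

B ≈ 1.17 T

qvB = mv²/r gives B = mv/(qr).
B = (3.45×10^-25)(4.89×10^6) / [(1×1.60×10^-19)(9.02)] = 1.17 T.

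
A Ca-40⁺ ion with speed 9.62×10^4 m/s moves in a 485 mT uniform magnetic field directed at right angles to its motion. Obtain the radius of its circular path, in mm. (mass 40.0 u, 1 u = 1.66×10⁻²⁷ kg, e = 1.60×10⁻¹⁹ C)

r ≈ 82.3 mm

The magnetic force provides the centripetal force: qvB = mv²/r, so r = mv/(qB).
r = (6.64×10^-26 kg)(9.62×10^4 m/s) / [(1×1.60×10^-19 C)(0.485 T)] = 0.0823 m.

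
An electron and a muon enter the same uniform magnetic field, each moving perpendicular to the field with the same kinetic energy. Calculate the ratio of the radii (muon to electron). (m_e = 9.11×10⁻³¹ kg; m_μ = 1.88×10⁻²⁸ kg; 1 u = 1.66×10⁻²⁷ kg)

r = √(2mK)/(qB) ⇒ at equal K, r ∝ √m/q.
r_{muon}/r_{electron} = 14.4.

ratio ≈ 14.4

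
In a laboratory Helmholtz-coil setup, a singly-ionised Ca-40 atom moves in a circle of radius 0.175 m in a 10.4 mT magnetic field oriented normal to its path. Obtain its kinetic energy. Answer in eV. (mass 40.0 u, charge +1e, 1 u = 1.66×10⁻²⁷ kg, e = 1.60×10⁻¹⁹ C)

v = qBr/m = (1×1.60×10^-19)(0.0104)(0.175) / (6.64×10^-26) = 4390 m/s.
K = ½mv² = 0.5·(6.64×10^-26)·(4390)² = 6.39×10^-19 J = 3.99 eV.

K ≈ 3.99 eV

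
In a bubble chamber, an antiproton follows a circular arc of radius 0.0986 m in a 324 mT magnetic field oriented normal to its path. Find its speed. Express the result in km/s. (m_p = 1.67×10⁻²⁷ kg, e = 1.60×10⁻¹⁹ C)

v ≈ 3060 km/s

From qvB = mv²/r, v = qBr/m.
v = (1×1.60×10^-19)(0.324)(0.0986) / (1.67×10^-27) = 3.06×10^6 m/s.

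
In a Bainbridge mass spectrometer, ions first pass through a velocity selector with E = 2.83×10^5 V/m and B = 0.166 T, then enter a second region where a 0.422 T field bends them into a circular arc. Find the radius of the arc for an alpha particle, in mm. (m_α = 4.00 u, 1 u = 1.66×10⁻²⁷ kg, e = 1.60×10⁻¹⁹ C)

The selector passes v = E/B = 2.83×10^5/0.166 = 1.70×10^6 m/s.
In the deflection region, r = mv/(qB₂) = (6.64×10^-27)(1.70×10^6) / [(2×1.60×10^-19)(0.422)] = 0.0838 m.

r ≈ 83.8 mm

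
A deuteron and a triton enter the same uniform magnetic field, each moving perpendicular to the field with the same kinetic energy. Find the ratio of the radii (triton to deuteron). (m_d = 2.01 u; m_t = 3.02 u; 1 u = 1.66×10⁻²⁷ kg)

r = √(2mK)/(qB) ⇒ at equal K, r ∝ √m/q.
r_{triton}/r_{deuteron} = 1.23.

ratio ≈ 1.23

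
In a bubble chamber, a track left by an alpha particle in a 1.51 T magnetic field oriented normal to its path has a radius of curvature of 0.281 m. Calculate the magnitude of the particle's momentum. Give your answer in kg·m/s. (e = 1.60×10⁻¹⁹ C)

p ≈ 1.36×10^-19 kg·m/s

Since qvB = mv²/r, the momentum p = mv = qBr.
p = (2×1.60×10^-19)(1.51)(0.281) = 1.36×10^-19 kg·m/s.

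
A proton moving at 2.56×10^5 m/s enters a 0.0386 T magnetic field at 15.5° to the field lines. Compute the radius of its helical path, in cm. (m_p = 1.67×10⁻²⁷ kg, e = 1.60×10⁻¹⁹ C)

Only the perpendicular component v⊥ = v sin15.5° = 6.84×10^4 m/s is bent by the field.
r = m v⊥ /(qB) = (1.67×10^-27)(6.84×10^4) / [(1×1.60×10^-19)(0.0386)] = 0.0185 m.

r ≈ 1.85 cm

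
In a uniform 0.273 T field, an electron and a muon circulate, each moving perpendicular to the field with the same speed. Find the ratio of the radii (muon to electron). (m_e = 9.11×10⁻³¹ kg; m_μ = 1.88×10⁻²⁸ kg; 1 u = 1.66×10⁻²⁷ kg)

r = mv/(qB) ⇒ at equal v, r ∝ m/q.
r_{muon}/r_{electron} = 206.

ratio ≈ 206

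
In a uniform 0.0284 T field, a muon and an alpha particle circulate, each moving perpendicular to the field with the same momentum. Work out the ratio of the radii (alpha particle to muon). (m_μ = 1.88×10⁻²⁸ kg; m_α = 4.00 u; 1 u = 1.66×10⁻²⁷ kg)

ratio ≈ 0.500

r = p/(qB) ⇒ at equal p, r ∝ 1/q.
r_{alpha particle}/r_{muon} = 0.500.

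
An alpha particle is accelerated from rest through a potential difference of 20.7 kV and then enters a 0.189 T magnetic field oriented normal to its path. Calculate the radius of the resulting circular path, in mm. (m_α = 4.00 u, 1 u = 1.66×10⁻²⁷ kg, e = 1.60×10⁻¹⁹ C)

The kinetic energy gained is K = qV = (2×1.60×10^-19)(2.07×10^4) = 6.62×10^-15 J.
v = √(2K/m) = 1.41×10^6 m/s.
r = mv/(qB) = (6.64×10^-27)(1.41×10^6) / [(2×1.60×10^-19)(0.189)] = 0.155 m.

r ≈ 155 mm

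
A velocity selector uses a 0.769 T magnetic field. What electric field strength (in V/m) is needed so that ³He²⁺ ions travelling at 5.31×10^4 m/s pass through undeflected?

qE = qvB ⇒ E = vB = (5.31×10^4)(0.769) = 4.08×10^4 V/m.

E ≈ 4.08×10^4 V/m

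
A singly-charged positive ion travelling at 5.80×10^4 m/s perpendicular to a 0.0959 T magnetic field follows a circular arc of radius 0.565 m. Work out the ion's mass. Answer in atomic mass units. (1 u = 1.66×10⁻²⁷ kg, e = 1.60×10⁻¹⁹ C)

qvB = mv²/r ⇒ m = qBr/v.
m = (1×1.60×10^-19)(0.0959)(0.565) / (5.80×10^4) = 1.49×10^-25 kg = 90.0 u.

m ≈ 90.0 u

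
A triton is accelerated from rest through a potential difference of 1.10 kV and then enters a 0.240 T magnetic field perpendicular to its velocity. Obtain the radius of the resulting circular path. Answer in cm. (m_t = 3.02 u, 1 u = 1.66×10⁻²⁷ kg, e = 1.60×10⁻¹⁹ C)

r ≈ 3.46 cm

The kinetic energy gained is K = qV = (1×1.60×10^-19)(1100) = 1.76×10^-16 J.
v = √(2K/m) = 2.65×10^5 m/s.
r = mv/(qB) = (5.01×10^-27)(2.65×10^5) / [(1×1.60×10^-19)(0.240)] = 0.0346 m.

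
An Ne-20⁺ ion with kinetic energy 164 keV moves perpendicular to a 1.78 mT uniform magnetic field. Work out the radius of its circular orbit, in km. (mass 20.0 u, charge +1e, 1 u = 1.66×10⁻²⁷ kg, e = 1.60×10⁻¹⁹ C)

r ≈ 0.147 km

Convert the energy: K = 164 keV = 2.62×10^-14 J.
v = √(2K/m) = √(2·2.62×10^-14/3.32×10^-26) = 1.26×10^6 m/s.
r = mv/(qB) = (3.32×10^-26)(1.26×10^6) / [(1×1.60×10^-19)(1.78×10^-3)] = 147 m.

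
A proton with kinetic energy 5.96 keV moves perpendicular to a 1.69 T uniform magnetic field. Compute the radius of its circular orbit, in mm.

r ≈ 6.60 mm

Convert the energy: K = 5.96 keV = 9.54×10^-16 J.
v = √(2K/m) = √(2·9.54×10^-16/1.67×10^-27) = 1.07×10^6 m/s.
r = mv/(qB) = (1.67×10^-27)(1.07×10^6) / [(1×1.60×10^-19)(1.69)] = 6.60×10^-3 m.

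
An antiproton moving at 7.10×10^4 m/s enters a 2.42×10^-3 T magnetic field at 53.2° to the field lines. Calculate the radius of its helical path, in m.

r ≈ 0.245 m

Only the perpendicular component v⊥ = v sin53.2° = 5.69×10^4 m/s is bent by the field.
r = m v⊥ /(qB) = (1.67×10^-27)(5.69×10^4) / [(1×1.60×10^-19)(2.42×10^-3)] = 0.245 m.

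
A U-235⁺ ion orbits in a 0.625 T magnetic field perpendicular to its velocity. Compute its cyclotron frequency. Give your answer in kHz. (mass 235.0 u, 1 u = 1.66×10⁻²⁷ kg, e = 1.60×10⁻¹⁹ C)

f ≈ 40.8 kHz

f = qB/(2πm) = (1×1.60×10^-19)(0.625) / [2π(3.90×10^-25)] = 4.08×10^4 Hz.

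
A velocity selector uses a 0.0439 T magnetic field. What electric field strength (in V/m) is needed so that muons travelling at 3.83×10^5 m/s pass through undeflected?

E ≈ 1.68×10^4 V/m

qE = qvB ⇒ E = vB = (3.83×10^5)(0.0439) = 1.68×10^4 V/m.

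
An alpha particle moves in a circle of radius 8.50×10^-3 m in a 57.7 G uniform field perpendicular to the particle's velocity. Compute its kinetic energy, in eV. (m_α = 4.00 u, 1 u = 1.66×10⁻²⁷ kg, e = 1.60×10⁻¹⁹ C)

v = qBr/m = (2×1.60×10^-19)(5.77×10^-3)(8.50×10^-3) / (6.64×10^-27) = 2360 m/s.
K = ½mv² = 0.5·(6.64×10^-27)·(2360)² = 1.85×10^-20 J = 0.116 eV.

K ≈ 0.116 eV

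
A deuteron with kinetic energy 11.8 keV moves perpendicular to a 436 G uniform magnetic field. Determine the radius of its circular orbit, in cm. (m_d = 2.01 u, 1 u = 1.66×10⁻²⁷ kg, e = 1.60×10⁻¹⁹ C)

Convert the energy: K = 11.8 keV = 1.89×10^-15 J.
v = √(2K/m) = √(2·1.89×10^-15/3.34×10^-27) = 1.06×10^6 m/s.
r = mv/(qB) = (3.34×10^-27)(1.06×10^6) / [(1×1.60×10^-19)(0.0436)] = 0.509 m.

r ≈ 50.9 cm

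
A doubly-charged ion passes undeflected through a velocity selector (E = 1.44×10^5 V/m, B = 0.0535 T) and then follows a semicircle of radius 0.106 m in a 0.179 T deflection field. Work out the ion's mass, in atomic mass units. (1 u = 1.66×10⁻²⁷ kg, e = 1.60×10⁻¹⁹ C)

m ≈ 1.36 u

v = E/B₁ = 2.69×10^6 m/s.
From r = mv/(qB₂), m = qB₂r/v = (2×1.60×10^-19)(0.179)(0.106) / (2.69×10^6) = 2.26×10^-27 kg.
In atomic mass units: m = 2.26×10^-27 / 1.66×10^-27 = 1.36 u.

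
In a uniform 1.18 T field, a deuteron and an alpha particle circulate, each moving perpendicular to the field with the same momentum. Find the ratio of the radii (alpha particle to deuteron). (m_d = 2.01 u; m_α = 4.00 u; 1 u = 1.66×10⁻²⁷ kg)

ratio ≈ 0.500

r = p/(qB) ⇒ at equal p, r ∝ 1/q.
r_{alpha particle}/r_{deuteron} = 0.500.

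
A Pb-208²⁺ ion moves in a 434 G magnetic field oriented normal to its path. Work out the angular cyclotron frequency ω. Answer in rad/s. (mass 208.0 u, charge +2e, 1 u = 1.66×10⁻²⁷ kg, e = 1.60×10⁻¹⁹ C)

ω ≈ 4.02×10^4 rad/s

ω = qB/m = (2×1.60×10^-19)(0.0434) / (3.45×10^-25) = 4.02×10^4 rad/s.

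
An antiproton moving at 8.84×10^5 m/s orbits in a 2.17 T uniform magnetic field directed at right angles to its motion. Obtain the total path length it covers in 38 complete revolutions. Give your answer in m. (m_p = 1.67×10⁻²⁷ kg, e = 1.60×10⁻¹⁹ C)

L ≈ 1.02 m

r = mv/(qB) = 4.25×10^-3 m, so one revolution covers 2πr = 0.0267 m.
In 38 revolutions: L = 38·2πr = 1.02 m.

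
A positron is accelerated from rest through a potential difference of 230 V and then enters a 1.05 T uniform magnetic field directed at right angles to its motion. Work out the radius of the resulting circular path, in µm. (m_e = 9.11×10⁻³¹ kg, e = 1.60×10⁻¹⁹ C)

r ≈ 48.7 µm

The kinetic energy gained is K = qV = (1×1.60×10^-19)(230) = 3.68×10^-17 J.
v = √(2K/m) = 8.99×10^6 m/s.
r = mv/(qB) = (9.11×10^-31)(8.99×10^6) / [(1×1.60×10^-19)(1.05)] = 4.87×10^-5 m.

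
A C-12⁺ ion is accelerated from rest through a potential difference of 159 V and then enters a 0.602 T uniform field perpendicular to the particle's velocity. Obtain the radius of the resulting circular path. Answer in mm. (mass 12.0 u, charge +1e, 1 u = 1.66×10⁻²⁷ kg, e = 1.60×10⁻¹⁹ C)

r ≈ 10.5 mm

The kinetic energy gained is K = qV = (1×1.60×10^-19)(159) = 2.54×10^-17 J.
v = √(2K/m) = 5.05×10^4 m/s.
r = mv/(qB) = (1.99×10^-26)(5.05×10^4) / [(1×1.60×10^-19)(0.602)] = 0.0105 m.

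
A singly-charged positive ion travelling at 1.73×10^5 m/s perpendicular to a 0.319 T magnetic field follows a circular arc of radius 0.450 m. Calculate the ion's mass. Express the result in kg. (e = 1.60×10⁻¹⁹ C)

qvB = mv²/r ⇒ m = qBr/v.
m = (1×1.60×10^-19)(0.319)(0.450) / (1.73×10^5) = 1.33×10^-25 kg.

m ≈ 1.33×10^-25 kg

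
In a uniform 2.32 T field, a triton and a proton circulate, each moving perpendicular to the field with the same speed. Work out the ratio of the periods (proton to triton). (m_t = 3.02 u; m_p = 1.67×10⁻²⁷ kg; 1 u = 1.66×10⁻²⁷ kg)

T = 2πm/(qB) is independent of speed, so T₂/T₁ = (m₂/q₂)/(m₁/q₁).
T_{proton}/T_{triton} = (1.67×10^-27/1e) / (5.01×10^-27/1e) = 0.333.

ratio ≈ 0.333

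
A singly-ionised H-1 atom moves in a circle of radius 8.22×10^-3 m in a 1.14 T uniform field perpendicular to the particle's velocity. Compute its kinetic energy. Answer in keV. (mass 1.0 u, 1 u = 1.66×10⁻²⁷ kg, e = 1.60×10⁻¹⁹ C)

v = qBr/m = (1×1.60×10^-19)(1.14)(8.22×10^-3) / (1.66×10^-27) = 9.03×10^5 m/s.
K = ½mv² = 0.5·(1.66×10^-27)·(9.03×10^5)² = 6.77×10^-16 J = 4.23 keV.

K ≈ 4.23 keV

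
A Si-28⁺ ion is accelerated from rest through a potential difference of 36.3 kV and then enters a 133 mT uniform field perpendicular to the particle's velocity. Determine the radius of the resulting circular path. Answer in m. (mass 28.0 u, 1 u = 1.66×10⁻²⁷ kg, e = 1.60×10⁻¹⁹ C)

The kinetic energy gained is K = qV = (1×1.60×10^-19)(3.63×10^4) = 5.81×10^-15 J.
v = √(2K/m) = 5.00×10^5 m/s.
r = mv/(qB) = (4.65×10^-26)(5.00×10^5) / [(1×1.60×10^-19)(0.133)] = 1.09 m.

r ≈ 1.09 m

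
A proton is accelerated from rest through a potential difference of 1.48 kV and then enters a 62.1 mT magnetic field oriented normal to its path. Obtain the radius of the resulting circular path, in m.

The kinetic energy gained is K = qV = (1×1.60×10^-19)(1480) = 2.37×10^-16 J.
v = √(2K/m) = 5.33×10^5 m/s.
r = mv/(qB) = (1.67×10^-27)(5.33×10^5) / [(1×1.60×10^-19)(0.0621)] = 0.0895 m.

r ≈ 0.0895 m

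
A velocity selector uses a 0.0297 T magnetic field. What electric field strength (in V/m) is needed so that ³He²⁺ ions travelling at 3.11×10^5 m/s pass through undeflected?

qE = qvB ⇒ E = vB = (3.11×10^5)(0.0297) = 9240 V/m.

E ≈ 9240 V/m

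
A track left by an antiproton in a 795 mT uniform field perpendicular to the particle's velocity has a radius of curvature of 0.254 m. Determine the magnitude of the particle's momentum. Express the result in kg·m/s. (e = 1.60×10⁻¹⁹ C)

Since qvB = mv²/r, the momentum p = mv = qBr.
p = (1×1.60×10^-19)(0.795)(0.254) = 3.23×10^-20 kg·m/s.

p ≈ 3.23×10^-20 kg·m/s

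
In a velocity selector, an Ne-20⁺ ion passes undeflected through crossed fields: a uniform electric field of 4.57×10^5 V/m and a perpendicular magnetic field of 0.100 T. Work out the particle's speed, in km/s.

For zero net force, qE = qvB, so v = E/B.
v = (4.57×10^5) / (0.100) = 4.57×10^6 m/s.

v ≈ 4570 km/s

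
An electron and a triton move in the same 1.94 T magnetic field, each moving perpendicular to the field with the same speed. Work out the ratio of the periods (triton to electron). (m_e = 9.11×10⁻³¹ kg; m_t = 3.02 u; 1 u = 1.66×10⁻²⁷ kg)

ratio ≈ 5500

T = 2πm/(qB) is independent of speed, so T₂/T₁ = (m₂/q₂)/(m₁/q₁).
T_{triton}/T_{electron} = (5.01×10^-27/1e) / (9.11×10^-31/1e) = 5500.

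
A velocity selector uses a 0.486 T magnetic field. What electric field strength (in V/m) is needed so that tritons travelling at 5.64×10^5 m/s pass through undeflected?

E ≈ 2.74×10^5 V/m

qE = qvB ⇒ E = vB = (5.64×10^5)(0.486) = 2.74×10^5 V/m.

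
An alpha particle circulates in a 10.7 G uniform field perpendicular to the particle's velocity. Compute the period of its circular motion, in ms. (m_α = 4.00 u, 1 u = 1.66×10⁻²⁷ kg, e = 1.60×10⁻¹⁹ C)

T ≈ 0.122 ms

The cyclotron period is independent of speed: T = 2πm/(qB).
T = 2π(6.64×10^-27) / [(2×1.60×10^-19)(1.07×10^-3)] = 1.22×10^-4 s.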